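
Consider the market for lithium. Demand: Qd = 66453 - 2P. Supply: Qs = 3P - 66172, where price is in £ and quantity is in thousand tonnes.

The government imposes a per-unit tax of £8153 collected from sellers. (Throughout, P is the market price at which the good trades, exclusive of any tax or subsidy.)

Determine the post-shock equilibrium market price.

31416.8

Initially, 66453 - 2P = 3P - 66172, so 132625 = 5P and P = 26525, Q = 13403.
Since sellers keep the price net of the tax, the effective supply curve becomes Qs = 3P - 90631.
Clearing the new market: 66453 - 2P = 3P - 90631, so P = 31416.8 and Q = 3619.4.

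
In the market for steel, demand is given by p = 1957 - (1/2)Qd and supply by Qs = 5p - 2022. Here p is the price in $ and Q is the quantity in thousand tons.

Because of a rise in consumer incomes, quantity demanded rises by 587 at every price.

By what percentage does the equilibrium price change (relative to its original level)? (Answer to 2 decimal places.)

+9.89

Initially, 3914 - 2p = 5p - 2022, so 5936 = 7p and p = 848, Q = 2218.
The new curves are Qd = 4501 - 2p (demand) and Qs = 5p - 2022 (supply).
Equate the new curves: 4501 - 2p = 5p - 2022, giving 6523 = 7p, p = 6523/7 ≈ 931.8571, Q = 18461/7 ≈ 2637.2857.
%Δp = (931.8571 − 848) / 848 × 100 = +9.89%.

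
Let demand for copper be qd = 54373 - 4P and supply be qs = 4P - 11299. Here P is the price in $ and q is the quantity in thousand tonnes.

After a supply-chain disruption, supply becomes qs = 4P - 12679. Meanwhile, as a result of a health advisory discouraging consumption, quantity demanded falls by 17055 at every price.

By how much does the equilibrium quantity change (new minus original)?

-9217.5

Original equilibrium: 54373 - 4P = 4P - 11299 gives 65672 = 8P, so P = 8209 and q = 21537.
The shock moves the curves to qd = 37318 - 4P and qs = 4P - 12679.
New equilibrium: 37318 - 4P = 4P - 12679 ⇒ 49997 = 8P ⇒ P = 6249.625, q = 12319.5.
Δq = 12319.5 − 21537 = -9217.5.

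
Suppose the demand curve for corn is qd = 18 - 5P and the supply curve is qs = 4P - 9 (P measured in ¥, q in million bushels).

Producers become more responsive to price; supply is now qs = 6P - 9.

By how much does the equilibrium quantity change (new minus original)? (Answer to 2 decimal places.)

+2.73

Original equilibrium: 18 - 5P = 4P - 9 gives 27 = 9P, so P = 3 and q = 3.
With the change applied: demand qd = 18 - 5P, supply qs = 6P - 9.
Setting them equal: 18 - 5P = 6P - 9 → 27 = 11P, so P = 27/11 ≈ 2.4545 and q = 63/11 ≈ 5.7273.
Δq = 5.7273 − 3 = +2.73.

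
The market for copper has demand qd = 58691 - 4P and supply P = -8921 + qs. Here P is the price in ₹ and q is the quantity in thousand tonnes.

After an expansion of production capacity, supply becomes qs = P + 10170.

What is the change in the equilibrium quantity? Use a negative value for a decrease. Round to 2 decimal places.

Original equilibrium: 58691 - 4P = P + 8921 gives 49770 = 5P, so P = 9954 and q = 18875.
With the change applied: demand qd = 58691 - 4P, supply qs = P + 10170.
New equilibrium: 58691 - 4P = P + 10170 ⇒ 48521 = 5P ⇒ P = 9704.2, q = 19874.2.
Δq = 19874.2 − 18875 = +999.20.

+999.20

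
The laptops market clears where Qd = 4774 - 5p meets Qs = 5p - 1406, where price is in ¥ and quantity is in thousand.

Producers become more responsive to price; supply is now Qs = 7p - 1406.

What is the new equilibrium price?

515

Original equilibrium: 4774 - 5p = 5p - 1406 gives 6180 = 10p, so p = 618 and Q = 1684.
With the change applied: demand Qd = 4774 - 5p, supply Qs = 7p - 1406.
Equate the new curves: 4774 - 5p = 7p - 1406, giving 6180 = 12p, p = 515, Q = 2199.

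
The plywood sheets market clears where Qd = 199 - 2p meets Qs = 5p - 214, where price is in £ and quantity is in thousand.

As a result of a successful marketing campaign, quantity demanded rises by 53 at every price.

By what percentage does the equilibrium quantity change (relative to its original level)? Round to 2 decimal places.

Before the shock: 199 - 2p = 5p - 214 ⇒ 413 = 7p ⇒ p = 59, Q = 81.
After the shift, demand is Qd = 252 - 2p and supply is Qs = 5p - 214.
New equilibrium: 252 - 2p = 5p - 214 ⇒ 466 = 7p ⇒ p = 466/7 ≈ 66.5714, Q = 832/7 ≈ 118.8571.
%ΔQ = (118.8571 − 81) / 81 × 100 = +46.74%.

+46.74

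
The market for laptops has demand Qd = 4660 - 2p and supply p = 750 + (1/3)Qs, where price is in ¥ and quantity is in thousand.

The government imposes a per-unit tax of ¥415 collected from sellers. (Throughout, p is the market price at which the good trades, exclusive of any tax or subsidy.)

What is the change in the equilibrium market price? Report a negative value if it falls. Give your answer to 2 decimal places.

Original equilibrium: 4660 - 2p = 3p - 2250 gives 6910 = 5p, so p = 1382 and Q = 1896.
Since sellers keep the price net of the tax, the effective supply curve becomes Qs = 3p - 3495.
Equate the new curves: 4660 - 2p = 3p - 3495, giving 8155 = 5p, p = 1631, Q = 1398.
Δp = 1631 − 1382 = +249.00.

+249.00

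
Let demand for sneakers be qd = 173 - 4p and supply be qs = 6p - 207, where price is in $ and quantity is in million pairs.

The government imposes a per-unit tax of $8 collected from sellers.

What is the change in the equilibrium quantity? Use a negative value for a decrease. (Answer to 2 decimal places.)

Before the shock: 173 - 4p = 6p - 207 ⇒ 380 = 10p ⇒ p = 38, q = 21.
Since sellers keep the price net of the tax, the effective supply curve becomes qs = 6p - 255.
Clearing the new market: 173 - 4p = 6p - 255, so p = 42.8 and q = 1.8.
Δq = 1.8 − 21 = -19.20.

-19.20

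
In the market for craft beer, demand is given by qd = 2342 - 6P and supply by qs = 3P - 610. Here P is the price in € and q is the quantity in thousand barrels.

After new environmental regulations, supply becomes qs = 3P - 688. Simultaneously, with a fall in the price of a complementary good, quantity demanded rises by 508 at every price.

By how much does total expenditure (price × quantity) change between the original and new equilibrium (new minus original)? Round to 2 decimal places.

+70476.59

Original equilibrium: 2342 - 6P = 3P - 610 gives 2952 = 9P, so P = 328 and q = 374.
With the change applied: demand qd = 2850 - 6P, supply qs = 3P - 688.
Setting them equal: 2850 - 6P = 3P - 688 → 3538 = 9P, so P = 3538/9 ≈ 393.1111 and q = 1474/3 ≈ 491.3333.
Expenditure moves from 328×374 = 122672 to 393.1111×491.3333 = 193148.5926; change = +70476.59.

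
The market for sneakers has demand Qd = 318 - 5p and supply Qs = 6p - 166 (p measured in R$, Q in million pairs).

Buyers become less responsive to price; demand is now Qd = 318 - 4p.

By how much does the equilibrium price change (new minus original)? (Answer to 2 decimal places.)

+4.40

Original equilibrium: 318 - 5p = 6p - 166 gives 484 = 11p, so p = 44 and Q = 98.
The new curves are Qd = 318 - 4p (demand) and Qs = 6p - 166 (supply).
Setting them equal: 318 - 4p = 6p - 166 → 484 = 10p, so p = 48.4 and Q = 124.4.
Δp = 48.4 − 44 = +4.40.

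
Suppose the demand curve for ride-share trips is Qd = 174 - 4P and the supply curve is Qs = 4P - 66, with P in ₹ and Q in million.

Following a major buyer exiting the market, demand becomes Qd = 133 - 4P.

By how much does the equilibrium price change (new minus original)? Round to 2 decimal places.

Original equilibrium: 174 - 4P = 4P - 66 gives 240 = 8P, so P = 30 and Q = 54.
After the shift, demand is Qd = 133 - 4P and supply is Qs = 4P - 66.
Clearing the new market: 133 - 4P = 4P - 66, so P = 24.875 and Q = 33.5.
ΔP = 24.875 − 30 = -5.13.

-5.13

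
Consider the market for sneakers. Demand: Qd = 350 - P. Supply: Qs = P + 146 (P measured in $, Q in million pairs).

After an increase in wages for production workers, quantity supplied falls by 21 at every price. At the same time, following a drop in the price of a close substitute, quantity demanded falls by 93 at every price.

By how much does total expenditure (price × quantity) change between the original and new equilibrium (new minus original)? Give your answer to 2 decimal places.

Original equilibrium: 350 - P = P + 146 gives 204 = 2P, so P = 102 and Q = 248.
After the shift, demand is Qd = 257 - P and supply is Qs = P + 125.
Equate the new curves: 257 - P = P + 125, giving 132 = 2P, P = 66, Q = 191.
Expenditure moves from 102×248 = 25296 to 66×191 = 12606; change = -12690.00.

-12690.00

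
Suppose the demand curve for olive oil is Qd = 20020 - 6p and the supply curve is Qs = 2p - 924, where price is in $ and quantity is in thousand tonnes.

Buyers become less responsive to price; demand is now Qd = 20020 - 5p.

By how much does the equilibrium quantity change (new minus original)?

+748

Solve the original market: 20020 - 6p = 2p - 924, hence p = 2618 and Q = 4312.
After the shift, demand is Qd = 20020 - 5p and supply is Qs = 2p - 924.
Setting them equal: 20020 - 5p = 2p - 924 → 20944 = 7p, so p = 2992 and Q = 5060.
ΔQ = 5060 − 4312 = +748.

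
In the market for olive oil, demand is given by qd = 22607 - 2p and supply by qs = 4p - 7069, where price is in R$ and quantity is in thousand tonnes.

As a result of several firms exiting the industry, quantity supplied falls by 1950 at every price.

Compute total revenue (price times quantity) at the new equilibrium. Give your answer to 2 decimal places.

63594615.00

Before the shock: 22607 - 2p = 4p - 7069 ⇒ 29676 = 6p ⇒ p = 4946, q = 12715.
The new curves are qd = 22607 - 2p (demand) and qs = 4p - 9019 (supply).
New equilibrium: 22607 - 2p = 4p - 9019 ⇒ 31626 = 6p ⇒ p = 5271, q = 12065.
New expenditure = 5271 × 12065 = 63594615.00.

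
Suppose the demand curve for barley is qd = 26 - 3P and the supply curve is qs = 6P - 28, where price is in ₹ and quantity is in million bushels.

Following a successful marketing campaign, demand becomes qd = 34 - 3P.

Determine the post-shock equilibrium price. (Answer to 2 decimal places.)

Original equilibrium: 26 - 3P = 6P - 28 gives 54 = 9P, so P = 6 and q = 8.
With the change applied: demand qd = 34 - 3P, supply qs = 6P - 28.
Clearing the new market: 34 - 3P = 6P - 28, so P = 62/9 ≈ 6.8889 and q = 40/3 ≈ 13.3333.

6.89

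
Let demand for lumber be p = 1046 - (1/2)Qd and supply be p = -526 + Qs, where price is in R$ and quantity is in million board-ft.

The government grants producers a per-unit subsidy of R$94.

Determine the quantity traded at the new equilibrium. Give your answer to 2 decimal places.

1110.67

Initially, 2092 - 2p = p + 526, so 1566 = 3p and p = 522, Q = 1048.
Since sellers receive the price plus the subsidy, the effective supply curve becomes Qs = p + 620.
Setting them equal: 2092 - 2p = p + 620 → 1472 = 3p, so p = 1472/3 ≈ 490.6667 and Q = 3332/3 ≈ 1110.6667.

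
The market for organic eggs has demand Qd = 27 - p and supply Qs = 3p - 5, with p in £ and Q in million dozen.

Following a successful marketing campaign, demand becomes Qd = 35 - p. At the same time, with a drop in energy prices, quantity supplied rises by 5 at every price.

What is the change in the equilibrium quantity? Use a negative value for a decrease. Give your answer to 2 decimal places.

+7.25

Original equilibrium: 27 - p = 3p - 5 gives 32 = 4p, so p = 8 and Q = 19.
The shock moves the curves to Qd = 35 - p and Qs = 3p.
Equate the new curves: 35 - p = 3p, giving 35 = 4p, p = 8.75, Q = 26.25.
ΔQ = 26.25 − 19 = +7.25.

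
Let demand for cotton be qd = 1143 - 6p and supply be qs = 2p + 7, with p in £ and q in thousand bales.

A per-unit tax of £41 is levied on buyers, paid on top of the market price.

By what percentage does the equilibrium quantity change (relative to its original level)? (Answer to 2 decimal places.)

Before the shock: 1143 - 6p = 2p + 7 ⇒ 1136 = 8p ⇒ p = 142, q = 291.
Since buyers pay the price plus the tax, the effective demand curve becomes qd = 897 - 6p.
Equate the new curves: 897 - 6p = 2p + 7, giving 890 = 8p, p = 111.25, q = 229.5.
%Δq = (229.5 − 291) / 291 × 100 = -21.13%.

-21.13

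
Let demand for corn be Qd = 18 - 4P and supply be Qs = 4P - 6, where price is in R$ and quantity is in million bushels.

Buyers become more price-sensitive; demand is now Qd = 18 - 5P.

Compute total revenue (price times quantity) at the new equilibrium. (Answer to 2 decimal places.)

Original equilibrium: 18 - 4P = 4P - 6 gives 24 = 8P, so P = 3 and Q = 6.
The new curves are Qd = 18 - 5P (demand) and Qs = 4P - 6 (supply).
Equate the new curves: 18 - 5P = 4P - 6, giving 24 = 9P, P = 8/3 ≈ 2.6667, Q = 14/3 ≈ 4.6667.
New expenditure = 2.6667 × 4.6667 = 12.44.

12.44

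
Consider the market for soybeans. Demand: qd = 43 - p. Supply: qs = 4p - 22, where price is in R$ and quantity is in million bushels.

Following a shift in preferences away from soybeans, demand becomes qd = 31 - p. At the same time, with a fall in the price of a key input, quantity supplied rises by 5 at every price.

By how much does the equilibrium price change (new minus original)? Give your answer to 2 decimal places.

-3.40

Before the shock: 43 - p = 4p - 22 ⇒ 65 = 5p ⇒ p = 13, q = 30.
The shock moves the curves to qd = 31 - p and qs = 4p - 17.
Clearing the new market: 31 - p = 4p - 17, so p = 9.6 and q = 21.4.
Δp = 9.6 − 13 = -3.40.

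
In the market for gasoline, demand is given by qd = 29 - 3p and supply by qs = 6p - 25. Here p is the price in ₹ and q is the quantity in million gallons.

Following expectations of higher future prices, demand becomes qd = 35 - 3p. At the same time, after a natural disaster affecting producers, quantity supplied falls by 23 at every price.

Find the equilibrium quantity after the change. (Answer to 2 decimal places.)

Original equilibrium: 29 - 3p = 6p - 25 gives 54 = 9p, so p = 6 and q = 11.
After the shift, demand is qd = 35 - 3p and supply is qs = 6p - 48.
Clearing the new market: 35 - 3p = 6p - 48, so p = 83/9 ≈ 9.2222 and q = 22/3 ≈ 7.3333.

7.33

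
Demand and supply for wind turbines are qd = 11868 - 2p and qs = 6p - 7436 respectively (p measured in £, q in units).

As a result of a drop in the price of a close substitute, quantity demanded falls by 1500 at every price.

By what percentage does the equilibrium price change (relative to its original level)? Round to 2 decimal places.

-7.77

Solve the original market: 11868 - 2p = 6p - 7436, hence p = 2413 and q = 7042.
The shock moves the curves to qd = 10368 - 2p and qs = 6p - 7436.
Clearing the new market: 10368 - 2p = 6p - 7436, so p = 2225.5 and q = 5917.
%Δp = (2225.5 − 2413) / 2413 × 100 = -7.77%.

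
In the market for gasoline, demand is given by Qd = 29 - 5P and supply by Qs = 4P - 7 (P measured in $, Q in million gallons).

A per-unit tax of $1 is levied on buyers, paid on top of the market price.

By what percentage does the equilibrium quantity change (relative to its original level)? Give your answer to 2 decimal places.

Initially, 29 - 5P = 4P - 7, so 36 = 9P and P = 4, Q = 9.
Since buyers pay the price plus the tax, the effective demand curve becomes Qd = 24 - 5P.
Equate the new curves: 24 - 5P = 4P - 7, giving 31 = 9P, P = 31/9 ≈ 3.4444, Q = 61/9 ≈ 6.7778.
%ΔQ = (6.7778 − 9) / 9 × 100 = -24.69%.

-24.69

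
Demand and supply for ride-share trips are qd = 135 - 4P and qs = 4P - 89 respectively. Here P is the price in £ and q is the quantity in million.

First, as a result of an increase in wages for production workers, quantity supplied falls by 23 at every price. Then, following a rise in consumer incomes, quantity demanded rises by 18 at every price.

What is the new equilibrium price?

33.125

Initially, 135 - 4P = 4P - 89, so 224 = 8P and P = 28, q = 23.
The shock moves the curves to qd = 153 - 4P and qs = 4P - 112.
Equate the new curves: 153 - 4P = 4P - 112, giving 265 = 8P, P = 33.125, q = 20.5.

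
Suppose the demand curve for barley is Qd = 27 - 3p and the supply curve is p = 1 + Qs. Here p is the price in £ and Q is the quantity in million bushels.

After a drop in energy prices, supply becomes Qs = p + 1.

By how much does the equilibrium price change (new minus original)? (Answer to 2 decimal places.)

Solve the original market: 27 - 3p = p - 1, hence p = 7 and Q = 6.
The new curves are Qd = 27 - 3p (demand) and Qs = p + 1 (supply).
Clearing the new market: 27 - 3p = p + 1, so p = 6.5 and Q = 7.5.
Δp = 6.5 − 7 = -0.50.

-0.50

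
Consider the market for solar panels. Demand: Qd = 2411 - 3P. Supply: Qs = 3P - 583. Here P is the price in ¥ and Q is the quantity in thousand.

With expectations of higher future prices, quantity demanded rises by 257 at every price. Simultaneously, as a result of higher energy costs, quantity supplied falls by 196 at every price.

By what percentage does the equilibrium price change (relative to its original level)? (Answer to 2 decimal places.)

Before the shock: 2411 - 3P = 3P - 583 ⇒ 2994 = 6P ⇒ P = 499, Q = 914.
With the change applied: demand Qd = 2668 - 3P, supply Qs = 3P - 779.
New equilibrium: 2668 - 3P = 3P - 779 ⇒ 3447 = 6P ⇒ P = 574.5, Q = 944.5.
%ΔP = (574.5 − 499) / 499 × 100 = +15.13%.

+15.13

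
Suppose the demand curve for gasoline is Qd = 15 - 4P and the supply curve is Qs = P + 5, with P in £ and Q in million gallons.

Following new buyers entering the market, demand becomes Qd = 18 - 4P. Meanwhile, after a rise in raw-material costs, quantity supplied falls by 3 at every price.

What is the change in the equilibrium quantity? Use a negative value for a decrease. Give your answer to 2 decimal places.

-1.80

Initially, 15 - 4P = P + 5, so 10 = 5P and P = 2, Q = 7.
With the change applied: demand Qd = 18 - 4P, supply Qs = P + 2.
Setting them equal: 18 - 4P = P + 2 → 16 = 5P, so P = 3.2 and Q = 5.2.
ΔQ = 5.2 − 7 = -1.80.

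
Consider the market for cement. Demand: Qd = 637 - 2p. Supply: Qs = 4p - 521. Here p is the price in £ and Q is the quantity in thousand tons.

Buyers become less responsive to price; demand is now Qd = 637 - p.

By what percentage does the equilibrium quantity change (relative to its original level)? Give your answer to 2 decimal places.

+61.51

Initially, 637 - 2p = 4p - 521, so 1158 = 6p and p = 193, Q = 251.
The shock moves the curves to Qd = 637 - p and Qs = 4p - 521.
Clearing the new market: 637 - p = 4p - 521, so p = 231.6 and Q = 405.4.
%ΔQ = (405.4 − 251) / 251 × 100 = +61.51%.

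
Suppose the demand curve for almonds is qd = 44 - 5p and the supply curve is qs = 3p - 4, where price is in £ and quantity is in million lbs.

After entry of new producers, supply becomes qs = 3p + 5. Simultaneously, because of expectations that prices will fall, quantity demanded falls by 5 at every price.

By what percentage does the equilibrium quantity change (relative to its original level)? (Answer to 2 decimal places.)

+26.79

Original equilibrium: 44 - 5p = 3p - 4 gives 48 = 8p, so p = 6 and q = 14.
After the shift, demand is qd = 39 - 5p and supply is qs = 3p + 5.
Setting them equal: 39 - 5p = 3p + 5 → 34 = 8p, so p = 4.25 and q = 17.75.
%Δq = (17.75 − 14) / 14 × 100 = +26.79%.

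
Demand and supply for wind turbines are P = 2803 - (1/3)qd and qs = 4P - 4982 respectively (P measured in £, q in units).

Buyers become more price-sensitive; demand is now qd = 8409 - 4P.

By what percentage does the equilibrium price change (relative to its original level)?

Before the shock: 8409 - 3P = 4P - 4982 ⇒ 13391 = 7P ⇒ P = 1913, q = 2670.
With the change applied: demand qd = 8409 - 4P, supply qs = 4P - 4982.
Setting them equal: 8409 - 4P = 4P - 4982 → 13391 = 8P, so P = 1673.875 and q = 1713.5.
%ΔP = (1673.875 − 1913) / 1913 × 100 = -12.5%.

-12.5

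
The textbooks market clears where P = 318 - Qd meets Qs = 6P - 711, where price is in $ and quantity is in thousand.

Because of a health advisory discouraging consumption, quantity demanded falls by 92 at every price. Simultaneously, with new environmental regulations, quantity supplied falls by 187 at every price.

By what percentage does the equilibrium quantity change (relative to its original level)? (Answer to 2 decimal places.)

Original equilibrium: 318 - P = 6P - 711 gives 1029 = 7P, so P = 147 and Q = 171.
The new curves are Qd = 226 - P (demand) and Qs = 6P - 898 (supply).
Clearing the new market: 226 - P = 6P - 898, so P = 1124/7 ≈ 160.5714 and Q = 458/7 ≈ 65.4286.
%ΔQ = (65.4286 − 171) / 171 × 100 = -61.74%.

-61.74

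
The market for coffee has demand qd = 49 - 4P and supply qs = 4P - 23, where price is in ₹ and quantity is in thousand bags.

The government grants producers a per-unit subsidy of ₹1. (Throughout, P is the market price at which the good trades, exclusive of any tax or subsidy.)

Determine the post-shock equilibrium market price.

Original equilibrium: 49 - 4P = 4P - 23 gives 72 = 8P, so P = 9 and q = 13.
Since sellers receive the price plus the subsidy, the effective supply curve becomes qs = 4P - 19.
Setting them equal: 49 - 4P = 4P - 19 → 68 = 8P, so P = 8.5 and q = 15.

8.5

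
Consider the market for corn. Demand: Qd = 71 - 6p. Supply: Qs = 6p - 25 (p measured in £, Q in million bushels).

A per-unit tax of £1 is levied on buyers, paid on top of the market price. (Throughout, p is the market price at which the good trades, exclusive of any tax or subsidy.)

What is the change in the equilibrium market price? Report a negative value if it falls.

-0.5

Original equilibrium: 71 - 6p = 6p - 25 gives 96 = 12p, so p = 8 and Q = 23.
Since buyers pay the price plus the tax, the effective demand curve becomes Qd = 65 - 6p.
Setting them equal: 65 - 6p = 6p - 25 → 90 = 12p, so p = 7.5 and Q = 20.
Δp = 7.5 − 8 = -0.5.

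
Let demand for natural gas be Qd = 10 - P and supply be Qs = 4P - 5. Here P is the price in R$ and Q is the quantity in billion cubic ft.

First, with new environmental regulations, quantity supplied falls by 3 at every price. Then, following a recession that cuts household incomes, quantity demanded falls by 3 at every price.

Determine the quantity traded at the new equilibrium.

4

Initially, 10 - P = 4P - 5, so 15 = 5P and P = 3, Q = 7.
After the shift, demand is Qd = 7 - P and supply is Qs = 4P - 8.
Equate the new curves: 7 - P = 4P - 8, giving 15 = 5P, P = 3, Q = 4.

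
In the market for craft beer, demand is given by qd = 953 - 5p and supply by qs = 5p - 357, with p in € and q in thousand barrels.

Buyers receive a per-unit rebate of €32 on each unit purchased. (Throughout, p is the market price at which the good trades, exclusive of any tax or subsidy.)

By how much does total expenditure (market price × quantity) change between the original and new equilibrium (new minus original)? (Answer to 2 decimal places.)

Initially, 953 - 5p = 5p - 357, so 1310 = 10p and p = 131, q = 298.
Since buyers' out-of-pocket price is the market price minus the rebate, the effective demand curve becomes qd = 1113 - 5p.
New equilibrium: 1113 - 5p = 5p - 357 ⇒ 1470 = 10p ⇒ p = 147, q = 378.
Expenditure moves from 131×298 = 39038 to 147×378 = 55566; change = +16528.00.

+16528.00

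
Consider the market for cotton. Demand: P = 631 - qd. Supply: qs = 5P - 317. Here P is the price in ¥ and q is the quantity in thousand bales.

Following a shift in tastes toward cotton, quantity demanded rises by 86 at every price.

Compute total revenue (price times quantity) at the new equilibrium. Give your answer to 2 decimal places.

93864.22

Solve the original market: 631 - P = 5P - 317, hence P = 158 and q = 473.
The shock moves the curves to qd = 717 - P and qs = 5P - 317.
Clearing the new market: 717 - P = 5P - 317, so P = 517/3 ≈ 172.3333 and q = 1634/3 ≈ 544.6667.
New expenditure = 172.3333 × 544.6667 = 93864.22.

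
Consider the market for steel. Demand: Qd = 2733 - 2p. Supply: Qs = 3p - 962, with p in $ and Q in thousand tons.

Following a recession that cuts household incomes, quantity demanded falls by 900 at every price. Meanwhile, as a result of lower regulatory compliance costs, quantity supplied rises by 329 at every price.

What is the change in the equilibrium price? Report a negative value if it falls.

-245.8

Initially, 2733 - 2p = 3p - 962, so 3695 = 5p and p = 739, Q = 1255.
After the shift, demand is Qd = 1833 - 2p and supply is Qs = 3p - 633.
Clearing the new market: 1833 - 2p = 3p - 633, so p = 493.2 and Q = 846.6.
Δp = 493.2 − 739 = -245.8.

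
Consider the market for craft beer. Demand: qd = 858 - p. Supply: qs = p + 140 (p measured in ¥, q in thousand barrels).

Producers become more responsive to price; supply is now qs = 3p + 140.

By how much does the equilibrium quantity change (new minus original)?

Original equilibrium: 858 - p = p + 140 gives 718 = 2p, so p = 359 and q = 499.
The new curves are qd = 858 - p (demand) and qs = 3p + 140 (supply).
Setting them equal: 858 - p = 3p + 140 → 718 = 4p, so p = 179.5 and q = 678.5.
Δq = 678.5 − 499 = +179.5.

+179.5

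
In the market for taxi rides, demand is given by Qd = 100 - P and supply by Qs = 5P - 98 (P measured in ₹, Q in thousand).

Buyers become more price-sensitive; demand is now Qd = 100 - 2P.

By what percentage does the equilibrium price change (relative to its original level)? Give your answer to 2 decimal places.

-14.29

Solve the original market: 100 - P = 5P - 98, hence P = 33 and Q = 67.
After the shift, demand is Qd = 100 - 2P and supply is Qs = 5P - 98.
Setting them equal: 100 - 2P = 5P - 98 → 198 = 7P, so P = 198/7 ≈ 28.2857 and Q = 304/7 ≈ 43.4286.
%ΔP = (28.2857 − 33) / 33 × 100 = -14.29%.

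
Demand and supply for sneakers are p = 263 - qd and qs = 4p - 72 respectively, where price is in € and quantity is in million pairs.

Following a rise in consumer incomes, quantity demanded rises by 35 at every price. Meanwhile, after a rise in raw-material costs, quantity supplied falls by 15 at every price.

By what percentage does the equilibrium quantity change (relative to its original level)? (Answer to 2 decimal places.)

Initially, 263 - p = 4p - 72, so 335 = 5p and p = 67, q = 196.
With the change applied: demand qd = 298 - p, supply qs = 4p - 87.
Setting them equal: 298 - p = 4p - 87 → 385 = 5p, so p = 77 and q = 221.
%Δq = (221 − 196) / 196 × 100 = +12.76%.

+12.76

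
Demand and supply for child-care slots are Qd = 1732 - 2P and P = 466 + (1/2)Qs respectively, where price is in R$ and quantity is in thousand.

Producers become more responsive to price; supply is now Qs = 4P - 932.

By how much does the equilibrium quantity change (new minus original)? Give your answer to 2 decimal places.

+444.00

Before the shock: 1732 - 2P = 2P - 932 ⇒ 2664 = 4P ⇒ P = 666, Q = 400.
The new curves are Qd = 1732 - 2P (demand) and Qs = 4P - 932 (supply).
Setting them equal: 1732 - 2P = 4P - 932 → 2664 = 6P, so P = 444 and Q = 844.
ΔQ = 844 − 400 = +444.00.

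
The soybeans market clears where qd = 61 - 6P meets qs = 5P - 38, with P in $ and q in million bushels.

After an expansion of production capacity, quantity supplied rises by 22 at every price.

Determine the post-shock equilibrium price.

7

Before the shock: 61 - 6P = 5P - 38 ⇒ 99 = 11P ⇒ P = 9, q = 7.
The new curves are qd = 61 - 6P (demand) and qs = 5P - 16 (supply).
Clearing the new market: 61 - 6P = 5P - 16, so P = 7 and q = 19.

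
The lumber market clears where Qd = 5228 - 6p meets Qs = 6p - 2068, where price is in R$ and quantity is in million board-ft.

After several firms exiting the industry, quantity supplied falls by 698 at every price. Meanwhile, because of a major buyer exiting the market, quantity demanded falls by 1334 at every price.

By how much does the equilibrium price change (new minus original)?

Original equilibrium: 5228 - 6p = 6p - 2068 gives 7296 = 12p, so p = 608 and Q = 1580.
The new curves are Qd = 3894 - 6p (demand) and Qs = 6p - 2766 (supply).
Equate the new curves: 3894 - 6p = 6p - 2766, giving 6660 = 12p, p = 555, Q = 564.
Δp = 555 − 608 = -53.

-53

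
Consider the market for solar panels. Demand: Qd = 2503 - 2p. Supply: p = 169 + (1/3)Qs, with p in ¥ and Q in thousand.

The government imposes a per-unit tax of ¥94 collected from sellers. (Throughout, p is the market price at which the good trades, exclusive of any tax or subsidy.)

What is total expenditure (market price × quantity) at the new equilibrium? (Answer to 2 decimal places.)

Initially, 2503 - 2p = 3p - 507, so 3010 = 5p and p = 602, Q = 1299.
Since sellers keep the price net of the tax, the effective supply curve becomes Qs = 3p - 789.
Equate the new curves: 2503 - 2p = 3p - 789, giving 3292 = 5p, p = 658.4, Q = 1186.2.
New expenditure = 658.4 × 1186.2 = 780994.08.

780994.08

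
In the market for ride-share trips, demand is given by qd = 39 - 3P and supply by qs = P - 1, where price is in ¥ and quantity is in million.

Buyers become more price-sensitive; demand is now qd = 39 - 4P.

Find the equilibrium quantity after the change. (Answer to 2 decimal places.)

7.00

Initially, 39 - 3P = P - 1, so 40 = 4P and P = 10, q = 9.
After the shift, demand is qd = 39 - 4P and supply is qs = P - 1.
Equate the new curves: 39 - 4P = P - 1, giving 40 = 5P, P = 8, q = 7.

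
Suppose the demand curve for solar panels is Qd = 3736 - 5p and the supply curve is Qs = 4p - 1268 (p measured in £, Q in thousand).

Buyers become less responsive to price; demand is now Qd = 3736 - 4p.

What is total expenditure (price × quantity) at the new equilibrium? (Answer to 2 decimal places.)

771867.00

Original equilibrium: 3736 - 5p = 4p - 1268 gives 5004 = 9p, so p = 556 and Q = 956.
The shock moves the curves to Qd = 3736 - 4p and Qs = 4p - 1268.
New equilibrium: 3736 - 4p = 4p - 1268 ⇒ 5004 = 8p ⇒ p = 625.5, Q = 1234.
New expenditure = 625.5 × 1234 = 771867.00.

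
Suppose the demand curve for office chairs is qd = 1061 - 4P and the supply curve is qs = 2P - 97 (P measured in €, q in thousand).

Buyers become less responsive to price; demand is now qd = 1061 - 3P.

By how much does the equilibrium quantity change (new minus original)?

+77.2

Original equilibrium: 1061 - 4P = 2P - 97 gives 1158 = 6P, so P = 193 and q = 289.
The shock moves the curves to qd = 1061 - 3P and qs = 2P - 97.
Clearing the new market: 1061 - 3P = 2P - 97, so P = 231.6 and q = 366.2.
Δq = 366.2 − 289 = +77.2.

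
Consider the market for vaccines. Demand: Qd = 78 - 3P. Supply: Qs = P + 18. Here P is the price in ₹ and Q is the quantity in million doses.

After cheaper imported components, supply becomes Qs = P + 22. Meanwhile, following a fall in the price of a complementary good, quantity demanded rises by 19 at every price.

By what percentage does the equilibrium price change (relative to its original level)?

Original equilibrium: 78 - 3P = P + 18 gives 60 = 4P, so P = 15 and Q = 33.
With the change applied: demand Qd = 97 - 3P, supply Qs = P + 22.
New equilibrium: 97 - 3P = P + 22 ⇒ 75 = 4P ⇒ P = 18.75, Q = 40.75.
%ΔP = (18.75 − 15) / 15 × 100 = +25%.

+25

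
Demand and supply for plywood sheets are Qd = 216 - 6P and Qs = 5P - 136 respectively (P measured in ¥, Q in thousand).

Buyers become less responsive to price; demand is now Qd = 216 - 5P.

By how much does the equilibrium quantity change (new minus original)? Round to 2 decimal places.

+16.00

Solve the original market: 216 - 6P = 5P - 136, hence P = 32 and Q = 24.
The shock moves the curves to Qd = 216 - 5P and Qs = 5P - 136.
Setting them equal: 216 - 5P = 5P - 136 → 352 = 10P, so P = 35.2 and Q = 40.
ΔQ = 40 − 24 = +16.00.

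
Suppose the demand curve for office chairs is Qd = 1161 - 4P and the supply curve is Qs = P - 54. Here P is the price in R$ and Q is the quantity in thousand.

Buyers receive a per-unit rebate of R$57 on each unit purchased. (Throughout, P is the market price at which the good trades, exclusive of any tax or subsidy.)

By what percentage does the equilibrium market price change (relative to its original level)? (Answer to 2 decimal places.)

Before the shock: 1161 - 4P = P - 54 ⇒ 1215 = 5P ⇒ P = 243, Q = 189.
Since buyers' out-of-pocket price is the market price minus the rebate, the effective demand curve becomes Qd = 1389 - 4P.
Setting them equal: 1389 - 4P = P - 54 → 1443 = 5P, so P = 288.6 and Q = 234.6.
%ΔP = (288.6 − 243) / 243 × 100 = +18.77%.

+18.77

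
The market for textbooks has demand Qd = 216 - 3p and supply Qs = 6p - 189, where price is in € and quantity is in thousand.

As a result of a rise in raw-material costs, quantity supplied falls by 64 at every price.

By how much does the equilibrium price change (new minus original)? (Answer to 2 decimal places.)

Original equilibrium: 216 - 3p = 6p - 189 gives 405 = 9p, so p = 45 and Q = 81.
After the shift, demand is Qd = 216 - 3p and supply is Qs = 6p - 253.
New equilibrium: 216 - 3p = 6p - 253 ⇒ 469 = 9p ⇒ p = 469/9 ≈ 52.1111, Q = 179/3 ≈ 59.6667.
Δp = 52.1111 − 45 = +7.11.

+7.11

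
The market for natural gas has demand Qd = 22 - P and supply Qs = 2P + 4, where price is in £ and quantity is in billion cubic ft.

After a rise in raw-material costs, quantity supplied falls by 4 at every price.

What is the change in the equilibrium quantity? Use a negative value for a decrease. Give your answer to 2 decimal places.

-1.33

Initially, 22 - P = 2P + 4, so 18 = 3P and P = 6, Q = 16.
With the change applied: demand Qd = 22 - P, supply Qs = 2P.
New equilibrium: 22 - P = 2P ⇒ 22 = 3P ⇒ P = 22/3 ≈ 7.3333, Q = 44/3 ≈ 14.6667.
ΔQ = 14.6667 − 16 = -1.33.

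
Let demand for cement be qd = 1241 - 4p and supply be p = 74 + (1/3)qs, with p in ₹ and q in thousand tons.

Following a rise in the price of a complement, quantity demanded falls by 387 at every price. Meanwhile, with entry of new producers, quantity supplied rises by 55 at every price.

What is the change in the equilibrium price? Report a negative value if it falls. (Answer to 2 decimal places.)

-63.14

Solve the original market: 1241 - 4p = 3p - 222, hence p = 209 and q = 405.
After the shift, demand is qd = 854 - 4p and supply is qs = 3p - 167.
Equate the new curves: 854 - 4p = 3p - 167, giving 1021 = 7p, p = 1021/7 ≈ 145.8571, q = 1894/7 ≈ 270.5714.
Δp = 145.8571 − 209 = -63.14.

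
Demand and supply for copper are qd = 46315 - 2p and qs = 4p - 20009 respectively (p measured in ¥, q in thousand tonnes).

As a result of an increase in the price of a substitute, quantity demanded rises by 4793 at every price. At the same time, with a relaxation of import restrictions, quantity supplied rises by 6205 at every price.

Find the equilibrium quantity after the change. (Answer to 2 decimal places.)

Original equilibrium: 46315 - 2p = 4p - 20009 gives 66324 = 6p, so p = 11054 and q = 24207.
The new curves are qd = 51108 - 2p (demand) and qs = 4p - 13804 (supply).
Setting them equal: 51108 - 2p = 4p - 13804 → 64912 = 6p, so p = 32456/3 ≈ 10818.6667 and q = 88412/3 ≈ 29470.6667.

29470.67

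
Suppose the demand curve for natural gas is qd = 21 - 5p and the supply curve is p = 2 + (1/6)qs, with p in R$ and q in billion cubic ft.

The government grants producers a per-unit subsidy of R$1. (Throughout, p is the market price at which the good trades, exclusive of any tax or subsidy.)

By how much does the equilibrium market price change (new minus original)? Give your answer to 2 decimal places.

Before the shock: 21 - 5p = 6p - 12 ⇒ 33 = 11p ⇒ p = 3, q = 6.
Since sellers receive the price plus the subsidy, the effective supply curve becomes qs = 6p - 6.
Equate the new curves: 21 - 5p = 6p - 6, giving 27 = 11p, p = 27/11 ≈ 2.4545, q = 96/11 ≈ 8.7273.
Δp = 2.4545 − 3 = -0.55.

-0.55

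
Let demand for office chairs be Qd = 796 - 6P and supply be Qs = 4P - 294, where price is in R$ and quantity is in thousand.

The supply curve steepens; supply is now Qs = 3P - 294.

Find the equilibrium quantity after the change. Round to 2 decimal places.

69.33

Original equilibrium: 796 - 6P = 4P - 294 gives 1090 = 10P, so P = 109 and Q = 142.
After the shift, demand is Qd = 796 - 6P and supply is Qs = 3P - 294.
New equilibrium: 796 - 6P = 3P - 294 ⇒ 1090 = 9P ⇒ P = 1090/9 ≈ 121.1111, Q = 208/3 ≈ 69.3333.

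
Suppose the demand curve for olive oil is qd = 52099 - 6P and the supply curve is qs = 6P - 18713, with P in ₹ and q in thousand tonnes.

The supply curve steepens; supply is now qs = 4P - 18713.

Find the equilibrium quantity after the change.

Initially, 52099 - 6P = 6P - 18713, so 70812 = 12P and P = 5901, q = 16693.
With the change applied: demand qd = 52099 - 6P, supply qs = 4P - 18713.
Setting them equal: 52099 - 6P = 4P - 18713 → 70812 = 10P, so P = 7081.2 and q = 9611.8.

9611.8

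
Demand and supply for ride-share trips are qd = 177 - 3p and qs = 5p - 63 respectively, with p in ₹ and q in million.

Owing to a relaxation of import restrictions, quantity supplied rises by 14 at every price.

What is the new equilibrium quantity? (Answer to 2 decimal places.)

92.25

Solve the original market: 177 - 3p = 5p - 63, hence p = 30 and q = 87.
The new curves are qd = 177 - 3p (demand) and qs = 5p - 49 (supply).
New equilibrium: 177 - 3p = 5p - 49 ⇒ 226 = 8p ⇒ p = 28.25, q = 92.25.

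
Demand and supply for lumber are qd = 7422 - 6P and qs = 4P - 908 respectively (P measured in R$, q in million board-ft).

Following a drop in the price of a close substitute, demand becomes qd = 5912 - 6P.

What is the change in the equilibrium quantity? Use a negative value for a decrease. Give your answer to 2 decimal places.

Solve the original market: 7422 - 6P = 4P - 908, hence P = 833 and q = 2424.
After the shift, demand is qd = 5912 - 6P and supply is qs = 4P - 908.
New equilibrium: 5912 - 6P = 4P - 908 ⇒ 6820 = 10P ⇒ P = 682, q = 1820.
Δq = 1820 − 2424 = -604.00.

-604.00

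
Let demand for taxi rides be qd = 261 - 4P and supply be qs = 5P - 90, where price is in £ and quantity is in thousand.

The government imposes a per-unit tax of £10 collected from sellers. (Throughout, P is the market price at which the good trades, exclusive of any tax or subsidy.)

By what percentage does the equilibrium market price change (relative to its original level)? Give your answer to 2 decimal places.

Original equilibrium: 261 - 4P = 5P - 90 gives 351 = 9P, so P = 39 and q = 105.
Since sellers keep the price net of the tax, the effective supply curve becomes qs = 5P - 140.
Equate the new curves: 261 - 4P = 5P - 140, giving 401 = 9P, P = 401/9 ≈ 44.5556, q = 745/9 ≈ 82.7778.
%ΔP = (44.5556 − 39) / 39 × 100 = +14.25%.

+14.25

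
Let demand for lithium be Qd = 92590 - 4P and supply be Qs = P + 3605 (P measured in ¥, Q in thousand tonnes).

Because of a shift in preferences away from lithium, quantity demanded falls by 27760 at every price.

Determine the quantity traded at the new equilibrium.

Before the shock: 92590 - 4P = P + 3605 ⇒ 88985 = 5P ⇒ P = 17797, Q = 21402.
After the shift, demand is Qd = 64830 - 4P and supply is Qs = P + 3605.
Clearing the new market: 64830 - 4P = P + 3605, so P = 12245 and Q = 15850.

15850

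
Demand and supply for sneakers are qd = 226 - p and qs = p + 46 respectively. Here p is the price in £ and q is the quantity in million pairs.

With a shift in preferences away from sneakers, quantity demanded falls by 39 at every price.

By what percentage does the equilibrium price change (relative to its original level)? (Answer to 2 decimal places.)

Initially, 226 - p = p + 46, so 180 = 2p and p = 90, q = 136.
After the shift, demand is qd = 187 - p and supply is qs = p + 46.
Clearing the new market: 187 - p = p + 46, so p = 70.5 and q = 116.5.
%Δp = (70.5 − 90) / 90 × 100 = -21.67%.

-21.67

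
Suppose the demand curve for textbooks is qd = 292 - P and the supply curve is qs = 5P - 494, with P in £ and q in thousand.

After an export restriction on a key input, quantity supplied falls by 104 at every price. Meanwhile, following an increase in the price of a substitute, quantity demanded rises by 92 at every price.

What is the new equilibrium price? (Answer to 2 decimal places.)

Solve the original market: 292 - P = 5P - 494, hence P = 131 and q = 161.
After the shift, demand is qd = 384 - P and supply is qs = 5P - 598.
New equilibrium: 384 - P = 5P - 598 ⇒ 982 = 6P ⇒ P = 491/3 ≈ 163.6667, q = 661/3 ≈ 220.3333.

163.67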